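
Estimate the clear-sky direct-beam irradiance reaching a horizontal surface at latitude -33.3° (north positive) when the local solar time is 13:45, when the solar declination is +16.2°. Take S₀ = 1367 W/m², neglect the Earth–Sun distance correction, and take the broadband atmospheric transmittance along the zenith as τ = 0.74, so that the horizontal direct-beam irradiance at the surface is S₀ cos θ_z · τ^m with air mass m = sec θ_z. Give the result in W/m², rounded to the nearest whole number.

455 W/m²

Hour angle H = 15° × (13.75 − 12) = 26.25°.
With φ = -33.3°, δ = 16.2°, H = 26.25°: sin φ sin δ = -0.1532, cos φ cos δ cos H = 0.7198, so cos θ_z = 0.5666.
Air mass m = 1/cos θ_z = 1/0.5666 = 1.765; τ^m = 0.74^1.765 = 0.5878.
Surface direct beam = 1367 × 0.5666 × 0.5878 = 455.28 W/m².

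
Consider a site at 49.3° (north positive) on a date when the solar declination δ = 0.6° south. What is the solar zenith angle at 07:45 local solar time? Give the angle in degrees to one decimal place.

73.7°

Hour angle H = 15° × (7.75 − 12) = -63.75°.
With φ = 49.3°, δ = -0.6°, H = -63.75°: sin φ sin δ = -0.0079, cos φ cos δ cos H = 0.2884, so cos θ_z = 0.2805.
θ_z = arccos(0.2805) = 73.71°.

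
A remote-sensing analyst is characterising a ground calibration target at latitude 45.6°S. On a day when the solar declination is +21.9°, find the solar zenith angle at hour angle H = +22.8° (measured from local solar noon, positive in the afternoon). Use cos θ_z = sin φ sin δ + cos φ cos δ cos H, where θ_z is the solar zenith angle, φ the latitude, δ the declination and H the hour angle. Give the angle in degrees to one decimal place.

70.6°

cos θ_z = sin(-45.6°) sin(21.9°) + cos(-45.6°) cos(21.9°) cos(22.80°) = -0.2665 + 0.5984 = 0.3319.
θ_z = arccos(0.3319) = 70.62°.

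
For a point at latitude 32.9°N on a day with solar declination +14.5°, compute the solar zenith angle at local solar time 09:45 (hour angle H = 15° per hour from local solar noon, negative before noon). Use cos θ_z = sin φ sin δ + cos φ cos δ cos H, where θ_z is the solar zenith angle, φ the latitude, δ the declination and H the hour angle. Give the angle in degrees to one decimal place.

Hour angle H = 15° × (9.75 − 12) = -33.75°.
cos θ_z = sin(32.9°) sin(14.5°) + cos(32.9°) cos(14.5°) cos(-33.75°) = 0.1360 + 0.6759 = 0.8119.
θ_z = arccos(0.8119) = 35.72°.

35.7°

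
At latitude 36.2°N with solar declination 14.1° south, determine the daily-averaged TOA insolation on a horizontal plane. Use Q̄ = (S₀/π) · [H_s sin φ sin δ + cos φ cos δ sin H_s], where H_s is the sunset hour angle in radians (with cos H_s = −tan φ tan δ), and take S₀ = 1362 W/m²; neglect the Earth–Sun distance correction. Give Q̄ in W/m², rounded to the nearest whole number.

cos H_s = −tan(36.2°) · tan(-14.1°) = 0.1838, so H_s = arccos(0.1838) = 79.41°. In radians, H_s = 1.3860.
H_s sin φ sin δ = 1.3860 × 0.5906 × -0.2436 = -0.1994.
cos φ cos δ sin H_s = 0.8070 × 0.9699 × 0.9830 = 0.7694.
Q̄ = (1362/π) × (-0.1994 + 0.7694) = 433.54 × 0.5700 = 247.12 W/m².

247 W/m²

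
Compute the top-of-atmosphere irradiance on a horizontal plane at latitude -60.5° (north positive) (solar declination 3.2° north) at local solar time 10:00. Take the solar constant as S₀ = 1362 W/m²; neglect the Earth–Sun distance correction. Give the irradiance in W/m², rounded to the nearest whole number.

Hour angle H = 15° × (10 − 12) = -30.00°.
With φ = -60.5°, δ = 3.2°, H = -30.00°: sin φ sin δ = -0.0486, cos φ cos δ cos H = 0.4258, so cos θ_z = 0.3772.
Top-of-atmosphere irradiance = S₀ cos θ_z = 1362 × 0.3772 = 513.75 W/m².

514 W/m²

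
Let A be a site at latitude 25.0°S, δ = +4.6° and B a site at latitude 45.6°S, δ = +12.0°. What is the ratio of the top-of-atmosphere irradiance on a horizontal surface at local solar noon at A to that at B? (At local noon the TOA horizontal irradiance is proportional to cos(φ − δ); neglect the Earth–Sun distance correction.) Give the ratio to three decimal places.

1.623

A: cos θ_z = cos(-25.0° − (4.6°)) = 0.8695.
B: cos θ_z = cos(-45.6° − (12.0°)) = 0.5358.
Ratio A/B = 0.8695 / 0.5358 = 1.6228.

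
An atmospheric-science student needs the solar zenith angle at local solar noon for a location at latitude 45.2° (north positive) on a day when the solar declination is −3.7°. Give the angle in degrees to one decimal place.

At local solar noon the hour angle is zero, so the zenith angle is |φ − δ| = |45.2° − (-3.7°)| = 48.9°.

48.9°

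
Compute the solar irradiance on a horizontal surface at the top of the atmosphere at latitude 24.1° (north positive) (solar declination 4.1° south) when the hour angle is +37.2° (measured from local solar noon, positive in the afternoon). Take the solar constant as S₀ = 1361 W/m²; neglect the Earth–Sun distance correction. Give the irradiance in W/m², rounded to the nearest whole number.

947 W/m²

cos θ_z = sin φ sin δ + cos φ cos δ cos H = (0.4083)(-0.0715) + (0.9128)(0.9974)(0.7965) = 0.6960.
Top-of-atmosphere irradiance = S₀ cos θ_z = 1361 × 0.6960 = 947.26 W/m².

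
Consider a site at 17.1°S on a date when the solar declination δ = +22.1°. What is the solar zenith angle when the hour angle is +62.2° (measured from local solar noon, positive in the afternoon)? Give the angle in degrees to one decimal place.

cos θ_z = sin(-17.1°) sin(22.1°) + cos(-17.1°) cos(22.1°) cos(62.20°) = -0.1106 + 0.4130 = 0.3024.
θ_z = arccos(0.3024) = 72.40°.

72.4°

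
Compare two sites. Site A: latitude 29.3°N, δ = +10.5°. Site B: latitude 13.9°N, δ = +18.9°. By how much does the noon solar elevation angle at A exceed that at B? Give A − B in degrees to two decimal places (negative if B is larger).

A: 90° − |29.3 − (10.5)| = 71.20°.
B: 90° − |13.9 − (18.9)| = 85.00°.
A − B = 71.20 − 85.00 = -13.80°.

-13.80°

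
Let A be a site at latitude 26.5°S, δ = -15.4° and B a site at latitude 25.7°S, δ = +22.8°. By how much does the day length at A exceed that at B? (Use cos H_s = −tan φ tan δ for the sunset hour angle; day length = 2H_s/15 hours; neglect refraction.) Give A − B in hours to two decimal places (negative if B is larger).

+2.61 h

A: H_s = arccos(−tan -26.5° · tan -15.4°) = 97.89°, so 2H_s/15 = 13.0520 h.
B: H_s = arccos(−tan -25.7° · tan 22.8°) = 78.33°, so 2H_s/15 = 10.4440 h.
A − B = 13.0520 − 10.4440 = 2.6080 h.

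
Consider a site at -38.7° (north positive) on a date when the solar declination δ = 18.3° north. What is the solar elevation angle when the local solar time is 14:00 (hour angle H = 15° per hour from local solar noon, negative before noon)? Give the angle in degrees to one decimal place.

26.4°

Hour angle H = 15° × (14 − 12) = 30.00°.
cos θ_z = sin φ sin δ + cos φ cos δ cos H = (-0.6252)(0.3140) + (0.7804)(0.9494)(0.8660) = 0.4453.
θ_z = arccos(0.4453) = 63.56°, so the elevation is 90° − 63.56° = 26.44°.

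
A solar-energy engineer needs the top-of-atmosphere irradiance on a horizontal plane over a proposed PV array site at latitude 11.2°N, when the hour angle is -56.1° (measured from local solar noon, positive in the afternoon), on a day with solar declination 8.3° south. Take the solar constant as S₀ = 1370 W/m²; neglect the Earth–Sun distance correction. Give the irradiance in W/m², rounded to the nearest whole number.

703 W/m²

cos θ_z = sin φ sin δ + cos φ cos δ cos H = (0.1942)(-0.1444) + (0.9810)(0.9895)(0.5577) = 0.5133.
Top-of-atmosphere irradiance = S₀ cos θ_z = 1370 × 0.5133 = 703.22 W/m².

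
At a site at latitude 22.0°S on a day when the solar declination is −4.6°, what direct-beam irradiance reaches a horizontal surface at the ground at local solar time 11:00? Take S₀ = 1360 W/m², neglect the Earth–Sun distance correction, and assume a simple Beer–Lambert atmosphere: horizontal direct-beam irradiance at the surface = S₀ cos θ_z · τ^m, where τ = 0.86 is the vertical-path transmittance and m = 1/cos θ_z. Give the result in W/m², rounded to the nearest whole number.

1066 W/m²

Hour angle H = 15° × (11 − 12) = -15.00°.
cos θ_z = sin(-22.0°) sin(-4.6°) + cos(-22.0°) cos(-4.6°) cos(-15.00°) = 0.0300 + 0.8927 = 0.9227.
Air mass m = 1/cos θ_z = 1/0.9227 = 1.084; τ^m = 0.86^1.084 = 0.8492.
Surface direct beam = 1360 × 0.9227 × 0.8492 = 1065.64 W/m².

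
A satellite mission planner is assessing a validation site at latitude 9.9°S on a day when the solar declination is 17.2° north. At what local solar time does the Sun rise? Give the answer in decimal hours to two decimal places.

6.21 h

cos H_s = −tan(-9.9°) · tan(17.2°) = 0.0540, so H_s = arccos(0.0540) = 86.90°.
Sunrise is at 12 − H_s/15 = 12 − 5.793 = 6.207 h local solar time.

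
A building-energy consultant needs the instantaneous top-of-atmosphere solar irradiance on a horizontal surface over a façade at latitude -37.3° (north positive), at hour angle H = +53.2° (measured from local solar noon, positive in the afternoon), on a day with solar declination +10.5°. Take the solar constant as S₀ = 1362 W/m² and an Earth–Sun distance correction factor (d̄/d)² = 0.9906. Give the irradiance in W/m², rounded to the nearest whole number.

483 W/m²

With φ = -37.3°, δ = 10.5°, H = 53.20°: sin φ sin δ = -0.1104, cos φ cos δ cos H = 0.4685, so cos θ_z = 0.3581.
Top-of-atmosphere irradiance = S₀ (d̄/d)² cos θ_z = 1362 × 0.9906 × 0.3581 = 483.15 W/m².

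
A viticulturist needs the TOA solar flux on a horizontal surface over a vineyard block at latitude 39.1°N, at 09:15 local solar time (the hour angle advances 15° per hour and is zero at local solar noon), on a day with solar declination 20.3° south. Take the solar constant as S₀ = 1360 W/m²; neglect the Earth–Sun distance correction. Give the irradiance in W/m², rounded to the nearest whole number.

447 W/m²

Hour angle H = 15° × (9.25 − 12) = -41.25°.
cos θ_z = sin φ sin δ + cos φ cos δ cos H = (0.6307)(-0.3469) + (0.7760)(0.9379)(0.7518) = 0.3284.
Top-of-atmosphere irradiance = S₀ cos θ_z = 1360 × 0.3284 = 446.62 W/m².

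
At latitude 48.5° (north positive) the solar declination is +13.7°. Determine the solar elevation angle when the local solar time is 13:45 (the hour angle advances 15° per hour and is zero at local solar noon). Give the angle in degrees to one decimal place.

Hour angle H = 15° × (13.75 − 12) = 26.25°.
cos θ_z = sin(48.5°) sin(13.7°) + cos(48.5°) cos(13.7°) cos(26.25°) = 0.1774 + 0.5774 = 0.7548.
θ_z = arccos(0.7548) = 40.99°, so the elevation is 90° − 40.99° = 49.01°.

49.0°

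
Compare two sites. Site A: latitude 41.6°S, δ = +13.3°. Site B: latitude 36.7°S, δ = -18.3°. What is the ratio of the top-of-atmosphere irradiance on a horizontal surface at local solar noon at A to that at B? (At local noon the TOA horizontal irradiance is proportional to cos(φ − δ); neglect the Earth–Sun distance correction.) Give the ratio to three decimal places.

A: cos θ_z = cos(-41.6° − (13.3°)) = 0.5750.
B: cos θ_z = cos(-36.7° − (-18.3°)) = 0.9489.
Ratio A/B = 0.5750 / 0.9489 = 0.6060.

0.606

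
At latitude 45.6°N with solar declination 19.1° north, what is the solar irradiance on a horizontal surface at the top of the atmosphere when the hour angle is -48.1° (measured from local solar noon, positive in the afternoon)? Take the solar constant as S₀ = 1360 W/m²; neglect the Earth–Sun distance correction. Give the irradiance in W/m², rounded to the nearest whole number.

918 W/m²

cos θ_z = sin φ sin δ + cos φ cos δ cos H = (0.7145)(0.3272) + (0.6997)(0.9449)(0.6678) = 0.6753.
Top-of-atmosphere irradiance = S₀ cos θ_z = 1360 × 0.6753 = 918.41 W/m².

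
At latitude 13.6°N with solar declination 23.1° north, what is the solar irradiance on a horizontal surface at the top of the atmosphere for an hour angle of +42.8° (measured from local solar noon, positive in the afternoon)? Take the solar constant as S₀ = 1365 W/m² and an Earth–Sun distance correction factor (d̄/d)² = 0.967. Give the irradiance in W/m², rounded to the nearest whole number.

988 W/m²

With φ = 13.6°, δ = 23.1°, H = 42.80°: sin φ sin δ = 0.0923, cos φ cos δ cos H = 0.6560, so cos θ_z = 0.7483.
Top-of-atmosphere irradiance = S₀ (d̄/d)² cos θ_z = 1365 × 0.967 × 0.7483 = 987.72 W/m².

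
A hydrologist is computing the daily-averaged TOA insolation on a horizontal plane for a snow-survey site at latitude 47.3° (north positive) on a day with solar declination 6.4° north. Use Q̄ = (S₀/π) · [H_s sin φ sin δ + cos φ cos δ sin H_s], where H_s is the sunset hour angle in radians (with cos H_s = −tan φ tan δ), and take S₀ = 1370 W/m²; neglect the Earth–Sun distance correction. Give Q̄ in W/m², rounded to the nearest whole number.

−tan φ tan δ = −(1.0837)(0.1122) = -0.1216; H_s = arccos(-0.1216) = 96.98°. In radians, H_s = 1.6926.
H_s sin φ sin δ = 1.6926 × 0.7349 × 0.1115 = 0.1387.
cos φ cos δ sin H_s = 0.6782 × 0.9938 × 0.9926 = 0.6690.
Q̄ = (1370/π) × (0.1387 + 0.6690) = 436.08 × 0.8077 = 352.22 W/m².

352 W/m²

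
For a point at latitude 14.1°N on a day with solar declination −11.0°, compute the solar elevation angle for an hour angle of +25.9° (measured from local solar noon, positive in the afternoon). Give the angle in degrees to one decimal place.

cos θ_z = sin(14.1°) sin(-11.0°) + cos(14.1°) cos(-11.0°) cos(25.90°) = -0.0465 + 0.8564 = 0.8099.
θ_z = arccos(0.8099) = 35.91°, so the elevation is 90° − 35.91° = 54.09°.

54.1°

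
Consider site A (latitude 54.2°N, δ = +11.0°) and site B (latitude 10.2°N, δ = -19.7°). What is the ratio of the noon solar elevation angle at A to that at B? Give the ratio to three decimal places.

A: 90° − |54.2 − (11.0)| = 46.80°.
B: 90° − |10.2 − (-19.7)| = 60.10°.
Ratio A/B = 46.8000 / 60.1000 = 0.7787.

0.779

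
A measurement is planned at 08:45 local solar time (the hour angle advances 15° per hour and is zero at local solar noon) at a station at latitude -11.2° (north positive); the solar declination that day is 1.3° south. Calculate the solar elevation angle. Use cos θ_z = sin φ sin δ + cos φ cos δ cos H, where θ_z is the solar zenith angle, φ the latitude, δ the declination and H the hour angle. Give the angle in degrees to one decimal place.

40.6°

Hour angle H = 15° × (8.75 − 12) = -48.75°.
cos θ_z = sin φ sin δ + cos φ cos δ cos H = (-0.1942)(-0.0227) + (0.9810)(0.9997)(0.6593) = 0.6510.
θ_z = arccos(0.6510) = 49.38°, so the elevation is 90° − 49.38° = 40.62°.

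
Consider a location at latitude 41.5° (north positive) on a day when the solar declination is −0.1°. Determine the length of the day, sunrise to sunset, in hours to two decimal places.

The sunset hour angle satisfies cos H_s = −tan φ tan δ = 0.0015, giving H_s = 89.91°.
Day length = 2 H_s / 15° h⁻¹ = 179.82° / 15 = 11.988 h.

11.99 hours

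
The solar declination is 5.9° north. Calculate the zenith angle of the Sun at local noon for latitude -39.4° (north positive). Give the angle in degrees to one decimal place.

45.3°

At local solar noon the hour angle is zero, so the zenith angle is |φ − δ| = |-39.4° − (5.9°)| = 45.3°.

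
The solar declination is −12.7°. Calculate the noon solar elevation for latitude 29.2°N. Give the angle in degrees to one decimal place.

At local solar noon the hour angle is zero, so the elevation is 90° − |φ − δ| = 90° − |29.2° − (-12.7°)| = 90° − 41.9° = 48.1°.

48.1°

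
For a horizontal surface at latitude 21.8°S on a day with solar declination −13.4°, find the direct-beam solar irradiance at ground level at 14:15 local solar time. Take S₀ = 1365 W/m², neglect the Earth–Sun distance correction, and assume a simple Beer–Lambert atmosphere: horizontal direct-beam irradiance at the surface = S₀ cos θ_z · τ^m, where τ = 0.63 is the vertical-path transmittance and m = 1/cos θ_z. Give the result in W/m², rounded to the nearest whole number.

Hour angle H = 15° × (14.25 − 12) = 33.75°.
cos θ_z = sin φ sin δ + cos φ cos δ cos H = (-0.3714)(-0.2317) + (0.9285)(0.9728)(0.8315) = 0.8371.
Air mass m = 1/cos θ_z = 1/0.8371 = 1.195; τ^m = 0.63^1.195 = 0.5757.
Surface direct beam = 1365 × 0.8371 × 0.5757 = 657.82 W/m².

658 W/m²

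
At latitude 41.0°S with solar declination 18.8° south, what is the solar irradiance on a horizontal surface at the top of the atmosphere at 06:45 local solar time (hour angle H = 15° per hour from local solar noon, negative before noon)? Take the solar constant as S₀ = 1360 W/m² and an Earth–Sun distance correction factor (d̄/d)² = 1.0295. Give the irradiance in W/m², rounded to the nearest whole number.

491 W/m²

Hour angle H = 15° × (6.75 − 12) = -78.75°.
With φ = -41.0°, δ = -18.8°, H = -78.75°: sin φ sin δ = 0.2114, cos φ cos δ cos H = 0.1394, so cos θ_z = 0.3508.
Top-of-atmosphere irradiance = S₀ (d̄/d)² cos θ_z = 1360 × 1.0295 × 0.3508 = 491.16 W/m².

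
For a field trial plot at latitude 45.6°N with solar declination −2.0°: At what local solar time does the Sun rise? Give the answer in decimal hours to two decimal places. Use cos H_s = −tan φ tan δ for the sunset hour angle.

6.14 h

The sunset hour angle satisfies cos H_s = −tan φ tan δ = 0.0357, giving H_s = 87.95°.
Sunrise is at 12 − H_s/15 = 12 − 5.863 = 6.137 h local solar time.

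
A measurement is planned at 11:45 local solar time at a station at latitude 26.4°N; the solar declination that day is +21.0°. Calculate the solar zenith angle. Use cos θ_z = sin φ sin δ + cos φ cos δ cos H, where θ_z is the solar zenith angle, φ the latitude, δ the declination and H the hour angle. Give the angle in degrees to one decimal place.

Hour angle H = 15° × (11.75 − 12) = -3.75°.
cos θ_z = sin φ sin δ + cos φ cos δ cos H = (0.4446)(0.3584) + (0.8957)(0.9336)(0.9979) = 0.9938.
θ_z = arccos(0.9938) = 6.38°.

6.4°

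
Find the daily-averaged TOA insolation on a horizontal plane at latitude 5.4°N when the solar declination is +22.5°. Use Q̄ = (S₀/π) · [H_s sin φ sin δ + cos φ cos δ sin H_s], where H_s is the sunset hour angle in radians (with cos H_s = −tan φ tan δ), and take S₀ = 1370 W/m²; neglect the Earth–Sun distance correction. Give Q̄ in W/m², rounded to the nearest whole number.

426 W/m²

−tan φ tan δ = −(0.0945)(0.4142) = -0.0391; H_s = arccos(-0.0391) = 92.24°. In radians, H_s = 1.6099.
H_s sin φ sin δ = 1.6099 × 0.0941 × 0.3827 = 0.0580.
cos φ cos δ sin H_s = 0.9956 × 0.9239 × 0.9992 = 0.9191.
Q̄ = (1370/π) × (0.0580 + 0.9191) = 436.08 × 0.9771 = 426.09 W/m².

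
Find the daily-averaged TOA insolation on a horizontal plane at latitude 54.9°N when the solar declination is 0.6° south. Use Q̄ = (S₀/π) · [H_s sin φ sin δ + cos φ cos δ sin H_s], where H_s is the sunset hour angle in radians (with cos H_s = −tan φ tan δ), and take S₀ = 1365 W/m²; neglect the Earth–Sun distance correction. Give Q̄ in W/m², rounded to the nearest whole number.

244 W/m²

The sunset hour angle satisfies cos H_s = −tan φ tan δ = 0.0149, giving H_s = 89.15°. In radians, H_s = 1.5560.
H_s sin φ sin δ = 1.5560 × 0.8181 × -0.0105 = -0.0134.
cos φ cos δ sin H_s = 0.5750 × 0.9999 × 0.9999 = 0.5749.
Q̄ = (1365/π) × (-0.0134 + 0.5749) = 434.49 × 0.5615 = 243.97 W/m².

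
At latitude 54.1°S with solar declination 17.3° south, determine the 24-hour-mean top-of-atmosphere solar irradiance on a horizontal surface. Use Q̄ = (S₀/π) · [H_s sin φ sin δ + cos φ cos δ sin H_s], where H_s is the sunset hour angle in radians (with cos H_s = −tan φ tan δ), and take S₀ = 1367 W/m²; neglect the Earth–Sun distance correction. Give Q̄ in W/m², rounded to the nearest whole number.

cos H_s = −tan(-54.1°) · tan(-17.3°) = -0.4303, so H_s = arccos(-0.4303) = 115.49°. In radians, H_s = 2.0157.
H_s sin φ sin δ = 2.0157 × -0.8100 × -0.2974 = 0.4856.
cos φ cos δ sin H_s = 0.5864 × 0.9548 × 0.9027 = 0.5054.
Q̄ = (1367/π) × (0.4856 + 0.5054) = 435.13 × 0.9910 = 431.21 W/m².

431 W/m²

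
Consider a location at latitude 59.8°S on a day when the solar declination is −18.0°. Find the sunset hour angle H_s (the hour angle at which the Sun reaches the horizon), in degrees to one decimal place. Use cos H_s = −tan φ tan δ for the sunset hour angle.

The sunset hour angle satisfies cos H_s = −tan φ tan δ = -0.5583, giving H_s = 123.94°.

123.9°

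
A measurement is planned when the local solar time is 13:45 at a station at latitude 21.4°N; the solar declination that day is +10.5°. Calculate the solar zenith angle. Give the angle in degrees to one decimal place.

27.4°

Hour angle H = 15° × (13.75 − 12) = 26.25°.
cos θ_z = sin φ sin δ + cos φ cos δ cos H = (0.3649)(0.1822) + (0.9311)(0.9833)(0.8969) = 0.8876.
θ_z = arccos(0.8876) = 27.43°.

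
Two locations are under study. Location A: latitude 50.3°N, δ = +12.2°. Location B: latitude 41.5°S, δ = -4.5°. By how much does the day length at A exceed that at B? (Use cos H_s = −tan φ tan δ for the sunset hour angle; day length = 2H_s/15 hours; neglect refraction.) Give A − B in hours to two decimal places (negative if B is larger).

+1.48 h

A: H_s = arccos(−tan 50.3° · tan 12.2°) = 105.10°, so 2H_s/15 = 14.0133 h.
B: H_s = arccos(−tan -41.5° · tan -4.5°) = 93.99°, so 2H_s/15 = 12.5320 h.
A − B = 14.0133 − 12.5320 = 1.4813 h.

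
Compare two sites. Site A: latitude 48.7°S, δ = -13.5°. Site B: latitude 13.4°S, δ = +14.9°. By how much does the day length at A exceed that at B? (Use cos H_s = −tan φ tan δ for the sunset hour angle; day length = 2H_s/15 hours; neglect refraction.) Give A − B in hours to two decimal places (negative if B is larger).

A: H_s = arccos(−tan -48.7° · tan -13.5°) = 105.86°, so 2H_s/15 = 14.1147 h.
B: H_s = arccos(−tan -13.4° · tan 14.9°) = 86.37°, so 2H_s/15 = 11.5160 h.
A − B = 14.1147 − 11.5160 = 2.5987 h.

+2.60 h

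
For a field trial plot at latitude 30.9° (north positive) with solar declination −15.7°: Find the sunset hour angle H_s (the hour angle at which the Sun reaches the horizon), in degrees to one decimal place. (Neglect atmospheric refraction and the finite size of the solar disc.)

80.3°

−tan φ tan δ = −(0.5985)(-0.2811) = 0.1682; H_s = arccos(0.1682) = 80.32°.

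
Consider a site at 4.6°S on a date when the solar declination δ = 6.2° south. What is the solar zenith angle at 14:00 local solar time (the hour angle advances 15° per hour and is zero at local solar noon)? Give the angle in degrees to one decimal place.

29.9°

Hour angle H = 15° × (14 − 12) = 30.00°.
cos θ_z = sin φ sin δ + cos φ cos δ cos H = (-0.0802)(-0.1080) + (0.9968)(0.9942)(0.8660) = 0.8669.
θ_z = arccos(0.8669) = 29.90°.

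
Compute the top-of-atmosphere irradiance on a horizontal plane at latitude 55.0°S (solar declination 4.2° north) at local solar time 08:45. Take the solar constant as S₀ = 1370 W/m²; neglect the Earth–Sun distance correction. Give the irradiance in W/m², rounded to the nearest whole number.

Hour angle H = 15° × (8.75 − 12) = -48.75°.
With φ = -55.0°, δ = 4.2°, H = -48.75°: sin φ sin δ = -0.0600, cos φ cos δ cos H = 0.3772, so cos θ_z = 0.3172.
Top-of-atmosphere irradiance = S₀ cos θ_z = 1370 × 0.3172 = 434.56 W/m².

435 W/m²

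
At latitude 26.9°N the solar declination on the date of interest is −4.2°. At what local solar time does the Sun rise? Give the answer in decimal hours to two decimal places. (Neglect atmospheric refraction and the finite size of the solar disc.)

−tan φ tan δ = −(0.5073)(-0.0734) = 0.0372; H_s = arccos(0.0372) = 87.87°.
Sunrise is at 12 − H_s/15 = 12 − 5.858 = 6.142 h local solar time.

6.14 h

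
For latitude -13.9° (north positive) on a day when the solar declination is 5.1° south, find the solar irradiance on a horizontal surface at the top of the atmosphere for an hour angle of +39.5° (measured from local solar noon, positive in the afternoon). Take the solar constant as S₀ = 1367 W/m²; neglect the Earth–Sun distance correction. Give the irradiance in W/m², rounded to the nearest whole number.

1049 W/m²

With φ = -13.9°, δ = -5.1°, H = 39.50°: sin φ sin δ = 0.0214, cos φ cos δ cos H = 0.7461, so cos θ_z = 0.7675.
Top-of-atmosphere irradiance = S₀ cos θ_z = 1367 × 0.7675 = 1049.17 W/m².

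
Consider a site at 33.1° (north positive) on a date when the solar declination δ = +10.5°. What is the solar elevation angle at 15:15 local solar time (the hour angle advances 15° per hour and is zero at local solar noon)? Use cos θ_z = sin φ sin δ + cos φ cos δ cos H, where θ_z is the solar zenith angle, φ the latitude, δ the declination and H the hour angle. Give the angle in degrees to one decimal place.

40.0°

Hour angle H = 15° × (15.25 − 12) = 48.75°.
cos θ_z = sin φ sin δ + cos φ cos δ cos H = (0.5461)(0.1822) + (0.8377)(0.9833)(0.6593) = 0.6426.
θ_z = arccos(0.6426) = 50.01°, so the elevation is 90° − 50.01° = 39.99°.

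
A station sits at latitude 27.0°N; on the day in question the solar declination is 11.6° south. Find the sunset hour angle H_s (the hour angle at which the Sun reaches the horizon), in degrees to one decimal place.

cos H_s = −tan(27.0°) · tan(-11.6°) = 0.1046, so H_s = arccos(0.1046) = 84.00°.

84.0°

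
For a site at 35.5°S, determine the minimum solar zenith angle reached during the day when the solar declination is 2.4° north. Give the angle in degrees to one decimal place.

At local solar noon the hour angle is zero, so the zenith angle is |φ − δ| = |-35.5° − (2.4°)| = 37.9°.

37.9°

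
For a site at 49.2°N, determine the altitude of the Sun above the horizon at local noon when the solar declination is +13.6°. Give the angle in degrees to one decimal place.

At local solar noon the hour angle is zero, so the elevation is 90° − |φ − δ| = 90° − |49.2° − (13.6°)| = 90° − 35.6° = 54.4°.

54.4°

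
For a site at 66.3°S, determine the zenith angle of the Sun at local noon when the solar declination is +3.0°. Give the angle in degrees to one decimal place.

69.3°

At local solar noon the hour angle is zero, so the zenith angle is |φ − δ| = |-66.3° − (3.0°)| = 69.3°.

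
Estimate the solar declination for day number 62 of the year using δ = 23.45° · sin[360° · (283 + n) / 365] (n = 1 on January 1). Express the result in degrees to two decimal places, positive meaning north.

-7.91°

360 × (283 + 62) / 365 = 340.274°; sin(340.274°) = -0.3375.
δ = 23.45 × -0.3375 = -7.914° ≈ -7.91°.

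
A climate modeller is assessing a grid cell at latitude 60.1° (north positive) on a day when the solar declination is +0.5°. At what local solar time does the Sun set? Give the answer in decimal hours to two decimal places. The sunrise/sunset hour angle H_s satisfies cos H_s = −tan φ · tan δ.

cos H_s = −tan(60.1°) · tan(0.5°) = -0.0152, so H_s = arccos(-0.0152) = 90.87°.
Sunset is at 12 + H_s/15 = 12 + 6.058 = 18.058 h local solar time.

18.06 h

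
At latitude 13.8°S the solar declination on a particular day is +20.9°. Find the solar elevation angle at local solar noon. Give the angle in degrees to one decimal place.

At local solar noon the hour angle is zero, so the elevation is 90° − |φ − δ| = 90° − |-13.8° − (20.9°)| = 90° − 34.7° = 55.3°.

55.3°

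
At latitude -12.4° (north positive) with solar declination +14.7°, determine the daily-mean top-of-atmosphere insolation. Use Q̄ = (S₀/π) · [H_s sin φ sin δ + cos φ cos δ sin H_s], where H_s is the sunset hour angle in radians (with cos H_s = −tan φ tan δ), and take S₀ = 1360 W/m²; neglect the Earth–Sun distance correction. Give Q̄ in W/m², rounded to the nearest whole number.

−tan φ tan δ = −(-0.2199)(0.2623) = 0.0577; H_s = arccos(0.0577) = 86.69°. In radians, H_s = 1.5130.
H_s sin φ sin δ = 1.5130 × -0.2147 × 0.2538 = -0.0824.
cos φ cos δ sin H_s = 0.9767 × 0.9673 × 0.9983 = 0.9432.
Q̄ = (1360/π) × (-0.0824 + 0.9432) = 432.90 × 0.8608 = 372.64 W/m².

373 W/m²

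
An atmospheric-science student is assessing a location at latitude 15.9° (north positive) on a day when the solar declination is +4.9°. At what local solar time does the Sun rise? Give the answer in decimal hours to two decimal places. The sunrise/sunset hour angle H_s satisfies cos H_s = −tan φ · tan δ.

5.91 h

cos H_s = −tan(15.9°) · tan(4.9°) = -0.0244, so H_s = arccos(-0.0244) = 91.40°.
Sunrise is at 12 − H_s/15 = 12 − 6.093 = 5.907 h local solar time.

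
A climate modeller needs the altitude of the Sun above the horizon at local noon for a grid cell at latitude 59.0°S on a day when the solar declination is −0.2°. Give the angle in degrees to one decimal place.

31.2°

At local solar noon the hour angle is zero, so the elevation is 90° − |φ − δ| = 90° − |-59.0° − (-0.2°)| = 90° − 58.8° = 31.2°.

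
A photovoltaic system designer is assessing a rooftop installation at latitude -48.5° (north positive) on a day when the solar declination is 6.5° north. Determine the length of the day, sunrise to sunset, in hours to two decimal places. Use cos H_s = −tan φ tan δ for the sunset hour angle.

cos H_s = −tan(-48.5°) · tan(6.5°) = 0.1288, so H_s = arccos(0.1288) = 82.60°.
Day length = 2 H_s / 15° h⁻¹ = 165.20° / 15 = 11.013 h.

11.01 hours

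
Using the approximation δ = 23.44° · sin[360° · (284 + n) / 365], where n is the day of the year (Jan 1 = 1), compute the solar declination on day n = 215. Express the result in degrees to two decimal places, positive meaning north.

+17.37°

360 × (284 + 215) / 365 = 492.164°; sin(492.164°) = 0.7412.
δ = 23.44 × 0.7412 = 17.374° ≈ +17.37°.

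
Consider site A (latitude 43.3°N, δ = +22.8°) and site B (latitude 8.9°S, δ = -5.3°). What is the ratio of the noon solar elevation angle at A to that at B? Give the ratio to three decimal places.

A: 90° − |43.3 − (22.8)| = 69.50°.
B: 90° − |-8.9 − (-5.3)| = 86.40°.
Ratio A/B = 69.5000 / 86.4000 = 0.8044.

0.804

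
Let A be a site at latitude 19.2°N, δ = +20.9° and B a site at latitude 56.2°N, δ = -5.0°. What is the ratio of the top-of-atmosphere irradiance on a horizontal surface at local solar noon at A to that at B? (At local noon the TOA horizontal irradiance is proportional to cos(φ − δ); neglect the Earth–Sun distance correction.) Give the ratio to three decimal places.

2.075

A: cos θ_z = cos(19.2° − (20.9°)) = 0.9996.
B: cos θ_z = cos(56.2° − (-5.0°)) = 0.4818.
Ratio A/B = 0.9996 / 0.4818 = 2.0747.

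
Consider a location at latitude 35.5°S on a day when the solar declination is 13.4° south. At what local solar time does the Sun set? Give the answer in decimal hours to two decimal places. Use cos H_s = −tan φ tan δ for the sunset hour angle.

18.65 h

−tan φ tan δ = −(-0.7133)(-0.2382) = -0.1699; H_s = arccos(-0.1699) = 99.78°.
Sunset is at 12 + H_s/15 = 12 + 6.652 = 18.652 h local solar time.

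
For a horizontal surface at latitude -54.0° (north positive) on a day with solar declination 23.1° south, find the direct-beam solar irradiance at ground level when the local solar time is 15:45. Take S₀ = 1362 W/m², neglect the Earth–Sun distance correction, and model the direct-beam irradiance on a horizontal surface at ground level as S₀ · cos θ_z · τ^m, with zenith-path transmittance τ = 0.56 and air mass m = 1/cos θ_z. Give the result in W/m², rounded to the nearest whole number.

329 W/m²

Hour angle H = 15° × (15.75 − 12) = 56.25°.
With φ = -54.0°, δ = -23.1°, H = 56.25°: sin φ sin δ = 0.3174, cos φ cos δ cos H = 0.3004, so cos θ_z = 0.6178.
Air mass m = 1/cos θ_z = 1/0.6178 = 1.619; τ^m = 0.56^1.619 = 0.3911.
Surface direct beam = 1362 × 0.6178 × 0.3911 = 329.09 W/m².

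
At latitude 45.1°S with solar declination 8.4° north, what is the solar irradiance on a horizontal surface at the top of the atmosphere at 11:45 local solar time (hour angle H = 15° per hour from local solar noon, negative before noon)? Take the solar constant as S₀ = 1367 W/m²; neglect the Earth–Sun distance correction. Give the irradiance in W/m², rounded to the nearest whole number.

811 W/m²

Hour angle H = 15° × (11.75 − 12) = -3.75°.
cos θ_z = sin(-45.1°) sin(8.4°) + cos(-45.1°) cos(8.4°) cos(-3.75°) = -0.1035 + 0.6968 = 0.5933.
Top-of-atmosphere irradiance = S₀ cos θ_z = 1367 × 0.5933 = 811.04 W/m².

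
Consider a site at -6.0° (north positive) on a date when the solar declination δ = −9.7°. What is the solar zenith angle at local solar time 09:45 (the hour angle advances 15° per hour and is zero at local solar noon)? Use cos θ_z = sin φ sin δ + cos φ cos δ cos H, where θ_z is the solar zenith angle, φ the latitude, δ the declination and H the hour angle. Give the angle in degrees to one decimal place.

Hour angle H = 15° × (9.75 − 12) = -33.75°.
With φ = -6.0°, δ = -9.7°, H = -33.75°: sin φ sin δ = 0.0176, cos φ cos δ cos H = 0.8151, so cos θ_z = 0.8327.
θ_z = arccos(0.8327) = 33.62°.

33.6°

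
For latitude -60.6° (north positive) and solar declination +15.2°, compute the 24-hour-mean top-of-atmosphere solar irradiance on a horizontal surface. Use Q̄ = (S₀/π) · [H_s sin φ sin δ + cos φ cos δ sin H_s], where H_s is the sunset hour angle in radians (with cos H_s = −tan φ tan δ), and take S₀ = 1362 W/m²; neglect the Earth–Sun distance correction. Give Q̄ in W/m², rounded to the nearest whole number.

74 W/m²

cos H_s = −tan(-60.6°) · tan(15.2°) = 0.4822, so H_s = arccos(0.4822) = 61.17°. In radians, H_s = 1.0676.
H_s sin φ sin δ = 1.0676 × -0.8712 × 0.2622 = -0.2439.
cos φ cos δ sin H_s = 0.4909 × 0.9650 × 0.8760 = 0.4150.
Q̄ = (1362/π) × (-0.2439 + 0.4150) = 433.54 × 0.1711 = 74.18 W/m².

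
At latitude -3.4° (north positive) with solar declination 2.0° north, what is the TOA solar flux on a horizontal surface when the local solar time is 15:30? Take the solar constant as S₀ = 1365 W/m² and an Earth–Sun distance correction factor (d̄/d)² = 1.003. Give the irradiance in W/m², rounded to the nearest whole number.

829 W/m²

Hour angle H = 15° × (15.5 − 12) = 52.50°.
cos θ_z = sin(-3.4°) sin(2.0°) + cos(-3.4°) cos(2.0°) cos(52.50°) = -0.0021 + 0.6073 = 0.6052.
Top-of-atmosphere irradiance = S₀ (d̄/d)² cos θ_z = 1365 × 1.003 × 0.6052 = 828.58 W/m².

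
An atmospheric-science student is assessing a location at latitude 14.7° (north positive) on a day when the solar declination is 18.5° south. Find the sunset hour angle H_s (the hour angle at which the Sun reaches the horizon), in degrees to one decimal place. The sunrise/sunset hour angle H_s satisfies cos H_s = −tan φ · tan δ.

85.0°

−tan φ tan δ = −(0.2623)(-0.3346) = 0.0878; H_s = arccos(0.0878) = 84.96°.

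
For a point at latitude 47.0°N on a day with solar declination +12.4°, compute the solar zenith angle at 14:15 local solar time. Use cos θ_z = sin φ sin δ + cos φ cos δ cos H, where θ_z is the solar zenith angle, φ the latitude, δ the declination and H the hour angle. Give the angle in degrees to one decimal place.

44.7°

Hour angle H = 15° × (14.25 − 12) = 33.75°.
cos θ_z = sin(47.0°) sin(12.4°) + cos(47.0°) cos(12.4°) cos(33.75°) = 0.1570 + 0.5538 = 0.7108.
θ_z = arccos(0.7108) = 44.70°.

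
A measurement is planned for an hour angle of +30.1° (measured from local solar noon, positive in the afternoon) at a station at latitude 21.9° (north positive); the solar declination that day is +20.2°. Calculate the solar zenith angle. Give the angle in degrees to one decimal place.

28.1°

cos θ_z = sin(21.9°) sin(20.2°) + cos(21.9°) cos(20.2°) cos(30.10°) = 0.1288 + 0.7533 = 0.8821.
θ_z = arccos(0.8821) = 28.10°.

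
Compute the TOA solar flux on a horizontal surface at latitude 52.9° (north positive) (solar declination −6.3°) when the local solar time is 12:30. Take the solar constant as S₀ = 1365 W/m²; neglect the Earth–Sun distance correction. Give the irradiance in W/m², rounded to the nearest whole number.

692 W/m²

Hour angle H = 15° × (12.5 − 12) = 7.50°.
With φ = 52.9°, δ = -6.3°, H = 7.50°: sin φ sin δ = -0.0875, cos φ cos δ cos H = 0.5944, so cos θ_z = 0.5069.
Top-of-atmosphere irradiance = S₀ cos θ_z = 1365 × 0.5069 = 691.92 W/m².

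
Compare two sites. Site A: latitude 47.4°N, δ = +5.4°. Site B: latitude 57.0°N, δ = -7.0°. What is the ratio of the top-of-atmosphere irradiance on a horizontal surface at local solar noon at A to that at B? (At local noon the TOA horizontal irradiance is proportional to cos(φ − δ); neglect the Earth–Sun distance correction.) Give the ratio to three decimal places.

1.695

A: cos θ_z = cos(47.4° − (5.4°)) = 0.7431.
B: cos θ_z = cos(57.0° − (-7.0°)) = 0.4384.
Ratio A/B = 0.7431 / 0.4384 = 1.6950.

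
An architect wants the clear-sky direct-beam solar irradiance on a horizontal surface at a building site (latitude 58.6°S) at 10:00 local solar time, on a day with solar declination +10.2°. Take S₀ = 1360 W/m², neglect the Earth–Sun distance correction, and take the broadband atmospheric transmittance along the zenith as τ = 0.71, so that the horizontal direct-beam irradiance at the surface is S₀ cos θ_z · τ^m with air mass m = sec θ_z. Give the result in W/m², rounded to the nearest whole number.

124 W/m²

Hour angle H = 15° × (10 − 12) = -30.00°.
With φ = -58.6°, δ = 10.2°, H = -30.00°: sin φ sin δ = -0.1512, cos φ cos δ cos H = 0.4441, so cos θ_z = 0.2929.
Air mass m = 1/cos θ_z = 1/0.2929 = 3.414; τ^m = 0.71^3.414 = 0.3106.
Surface direct beam = 1360 × 0.2929 × 0.3106 = 123.73 W/m².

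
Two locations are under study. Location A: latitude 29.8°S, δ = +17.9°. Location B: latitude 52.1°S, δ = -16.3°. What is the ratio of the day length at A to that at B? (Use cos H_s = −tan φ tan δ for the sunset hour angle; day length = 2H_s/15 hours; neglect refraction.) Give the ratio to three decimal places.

A: H_s = arccos(−tan -29.8° · tan 17.9°) = 79.34°, so 2H_s/15 = 10.5787 h.
B: H_s = arccos(−tan -52.1° · tan -16.3°) = 112.06°, so 2H_s/15 = 14.9413 h.
Ratio A/B = 10.5787 / 14.9413 = 0.7080.

0.708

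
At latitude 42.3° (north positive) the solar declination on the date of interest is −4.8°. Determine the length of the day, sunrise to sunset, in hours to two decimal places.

11.42 hours

The sunset hour angle satisfies cos H_s = −tan φ tan δ = 0.0764, giving H_s = 85.62°.
Day length = 2 H_s / 15° h⁻¹ = 171.24° / 15 = 11.416 h.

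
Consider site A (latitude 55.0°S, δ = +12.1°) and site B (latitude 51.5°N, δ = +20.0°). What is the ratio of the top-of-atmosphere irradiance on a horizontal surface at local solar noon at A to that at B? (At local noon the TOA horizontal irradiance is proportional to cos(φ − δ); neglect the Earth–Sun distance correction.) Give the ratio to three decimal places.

A: cos θ_z = cos(-55.0° − (12.1°)) = 0.3891.
B: cos θ_z = cos(51.5° − (20.0°)) = 0.8526.
Ratio A/B = 0.3891 / 0.8526 = 0.4564.

0.456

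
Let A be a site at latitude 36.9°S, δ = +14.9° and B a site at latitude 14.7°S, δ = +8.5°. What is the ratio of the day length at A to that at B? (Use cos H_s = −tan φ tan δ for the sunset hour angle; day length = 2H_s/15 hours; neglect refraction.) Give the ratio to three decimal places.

0.894

A: H_s = arccos(−tan -36.9° · tan 14.9°) = 78.48°, so 2H_s/15 = 10.4640 h.
B: H_s = arccos(−tan -14.7° · tan 8.5°) = 87.75°, so 2H_s/15 = 11.7000 h.
Ratio A/B = 10.4640 / 11.7000 = 0.8944.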